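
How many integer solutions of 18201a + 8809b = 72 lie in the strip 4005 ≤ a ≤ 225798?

gcd(18201, 8809):
  18201 = 2·8809 + 583
  8809 = 15·583 + 64
  583 = 9·64 + 7
  64 = 9·7 + 1
  7 = 7·1
so gcd(18201, 8809) = 1.
Back-substitute for Bézout coefficients:
  1 = 64 - 9·7
  ... = 18201·(-1239) + 8809·(2560)
Scale by 72: particular solution (-89208, 184320); reduce a mod 8809: (7691, -15891).
General solution: a = 7691 + 8809t, b = -15891 - 18201t for integer t.
4005 ≤ 7691 + 8809t ≤ 225798 gives t ∈ [0, 24], which is 25 values.

25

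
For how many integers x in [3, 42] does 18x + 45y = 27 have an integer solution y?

gcd(45, 18) = 9  (45 = 2·18 + 9, 18 = 2·9).
Back-substituting, 18·(-2) + 45·(1) = 9.
Scale by 3: particular solution (-6, 3); reduce x mod 5: (4, -1).
General solution: x = 4 + 5t, y = -1 - 2t for integer t.
3 ≤ 4 + 5t ≤ 42 gives t ∈ [0, 7], which is 8 values.

8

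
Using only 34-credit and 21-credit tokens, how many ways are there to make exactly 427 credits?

Need nonnegative integers with 34j + 21k = 427.
gcd(34, 21) = 1, and 34·(-8) + 21·(13) = 1.
So (j₀, k₀) = (-3416, 5551); general j = -3416 + 21t, k = 5551 - 34t.
j ≥ 0 ⇒ t ≥ 163; k ≥ 0 ⇒ t ≤ 163. That's 1 value of t.

1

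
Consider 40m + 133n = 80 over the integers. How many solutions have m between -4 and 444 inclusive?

4

gcd(133, 40):
  133 = 3*40 + 13
  40 = 3*13 + 1
  13 = 13*1
so gcd(133, 40) = 1.
Back-substitute for Bézout coefficients:
  1 = 40 - 3*13
  ... = 40*(10) + 133*(-3)
Scale by 80: particular solution (800, -240); reduce m mod 133: (2, 0).
General solution: m = 2 + 133t, n = 0 - 40t for integer t.
-4 ≤ 2 + 133t ≤ 444 gives t ∈ [0, 3], which is 4 values.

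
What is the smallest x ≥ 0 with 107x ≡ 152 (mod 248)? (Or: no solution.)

64

gcd(248, 107) = 1  (248 = 2×107 + 34, 107 = 3×34 + 5, 34 = 6×5 + 4, 5 = 1×4 + 1, 4 = 4×1).
1 divides 152, so solutions exist.
Back-substituting, 107×(51) + 248×(-22) = 1.
So 107×(51) ≡ 1 (mod 248); multiply by 152: x ≡ 7752 (mod 248).
Smallest nonnegative: x = 7752 mod 248 = 64.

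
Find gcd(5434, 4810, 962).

gcd(5434, 4810) = 26  (5434 = 1×4810 + 624, 4810 = 7×624 + 442, 624 = 1×442 + 182, 442 = 2×182 + 78, 182 = 2×78 + 26, 78 = 3×26).
gcd(26, 962) = 26.

26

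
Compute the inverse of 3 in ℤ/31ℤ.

21

gcd(31, 3) = 1  (31 = 10·3 + 1, 3 = 3·1).
Back-substituting, 3·(-10) + 31·(1) = 1.
So 3·-10 ≡ 1 (mod 31), and -10 mod 31 = 21.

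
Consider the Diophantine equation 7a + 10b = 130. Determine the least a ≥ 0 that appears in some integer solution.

gcd(10, 7) = 1  (10 = 1·7 + 3, 7 = 2·3 + 1, 3 = 3·1).
1 divides 130, so solutions exist.
Back-substituting, 7·(3) + 10·(-2) = 1.
Scale by 130/1 = 130: (a₀, b₀) = (390, -260).
General solution: a = 390 + 10t, b = -260 - 7t for integer t.
a ≥ 0: smallest is 390 mod 10 = 0 (at t = -39), with b = 13.

0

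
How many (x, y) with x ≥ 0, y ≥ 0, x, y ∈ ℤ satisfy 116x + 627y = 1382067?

19

gcd(627, 116) = 1.
By Bézout, 116*(200) + 627*(-37) = 1.
One solution: (450, 2121).
General: x = 450 + 627t, y = 2121 - 116t.
x ≥ 0 ⇒ t ≥ 0; y ≥ 0 ⇒ t ≤ 18. So t ∈ [0, 18]: 19 solutions.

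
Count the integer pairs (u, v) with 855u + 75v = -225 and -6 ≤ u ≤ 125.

gcd(855, 75) = 15.
By Bézout, 855×(-2) + 75×(23) = 15.
Particular solution: (0, -3).
General solution: u = 0 + 5t, v = -3 - 57t for integer t.
-6 ≤ 0 + 5t ≤ 125 gives t ∈ [-1, 25], which is 27 values.

27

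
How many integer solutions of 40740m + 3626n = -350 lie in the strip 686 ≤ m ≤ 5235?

17

gcd(40740, 3626):
  40740 = 11·3626 + 854
  3626 = 4·854 + 210
  854 = 4·210 + 14
  210 = 15·14
so gcd(40740, 3626) = 14.
Back-substitute for Bézout coefficients:
  14 = 854 - 4·210
  ... = 40740·(17) + 3626·(-191)
Scale by -25: particular solution (-425, 4775); reduce m mod 259: (93, -1045).
General solution: m = 93 + 259t, n = -1045 - 2910t for integer t.
686 ≤ 93 + 259t ≤ 5235 gives t ∈ [3, 19], which is 17 values.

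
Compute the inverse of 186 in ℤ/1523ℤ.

gcd(1523, 186) = 1  (1523 = 8·186 + 35, 186 = 5·35 + 11, 35 = 3·11 + 2, 11 = 5·2 + 1, 2 = 2·1).
Back-substituting, 186·(696) + 1523·(-85) = 1.
So 186·696 ≡ 1 (mod 1523), and 696 mod 1523 = 696.

696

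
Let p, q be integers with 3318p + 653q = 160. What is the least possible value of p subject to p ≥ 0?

gcd(3318, 653):
  3318 = 5×653 + 53
  653 = 12×53 + 17
  53 = 3×17 + 2
  17 = 8×2 + 1
  2 = 2×1
so gcd(3318, 653) = 1.
1 divides 160, so solutions exist.
Back-substitute for Bézout coefficients:
  1 = 17 - 8×2
  ... = 3318×(-308) + 653×(1565)
Scale by 160/1 = 160: (p₀, q₀) = (-49280, 250400).
General solution: p = -49280 + 653t, q = 250400 - 3318t for integer t.
p ≥ 0: smallest is -49280 mod 653 = 348 (at t = 76), with q = -1768.

348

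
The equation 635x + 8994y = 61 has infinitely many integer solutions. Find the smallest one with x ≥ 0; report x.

gcd(8994, 635) = 1  (8994 = 14·635 + 104, 635 = 6·104 + 11, 104 = 9·11 + 5, 11 = 2·5 + 1, 5 = 5·1).
1 divides 61, so solutions exist.
Back-substituting, 635·(1643) + 8994·(-116) = 1.
Scale by 61/1 = 61: (x₀, y₀) = (100223, -7076).
General solution: x = 100223 + 8994t, y = -7076 - 635t for integer t.
x ≥ 0: smallest is 100223 mod 8994 = 1289 (at t = -11), with y = -91.

1289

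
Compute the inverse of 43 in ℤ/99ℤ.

76

gcd(99, 43) = 1.
By Bézout, 43*(-23) + 99*(10) = 1.
So 43*-23 ≡ 1 (mod 99), and -23 mod 99 = 76.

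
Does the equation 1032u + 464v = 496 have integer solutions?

yes

gcd(1032, 464) = 8  (1032 = 2×464 + 104, 464 = 4×104 + 48, 104 = 2×48 + 8, 48 = 6×8).
8 divides 496, so integer solutions exist.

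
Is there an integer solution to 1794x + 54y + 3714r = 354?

gcd(1794, 54) = 6.
gcd(6, 3714) = 6.
6 divides 354, so integer solutions exist.

yes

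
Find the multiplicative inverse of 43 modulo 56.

43

gcd(56, 43):
  56 = 1*43 + 13
  43 = 3*13 + 4
  13 = 3*4 + 1
  4 = 4*1
so gcd(56, 43) = 1.
Back-substitute for Bézout coefficients:
  1 = 13 - 3*4
  ... = 43*(-13) + 56*(10)
So 43*-13 ≡ 1 (mod 56), and -13 mod 56 = 43.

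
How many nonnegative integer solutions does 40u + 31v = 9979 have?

gcd(40, 31) = 1  (40 = 1×31 + 9, 31 = 3×9 + 4, 9 = 2×4 + 1, 4 = 4×1).
Back-substituting, 40×(7) + 31×(-9) = 1.
Scale by 9979: one solution is (69853, -89811). Reduce u mod 31: (10, 309).
General: u = 10 + 31t, v = 309 - 40t.
u ≥ 0 ⇒ t ≥ 0; v ≥ 0 ⇒ t ≤ 7. So t ∈ [0, 7]: 8 solutions.

8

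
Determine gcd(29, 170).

1

gcd(170, 29):
  170 = 5×29 + 25
  29 = 1×25 + 4
  25 = 6×4 + 1
  4 = 4×1
so gcd(170, 29) = 1.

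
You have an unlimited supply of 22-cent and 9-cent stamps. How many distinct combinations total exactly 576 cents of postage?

3

Need nonnegative integers with 22j + 9k = 576.
gcd(22, 9) = 1, and 22·(-2) + 9·(5) = 1.
So (j₀, k₀) = (-1152, 2880); general j = -1152 + 9t, k = 2880 - 22t.
j ≥ 0 ⇒ t ≥ 128; k ≥ 0 ⇒ t ≤ 130. That's 3 values of t.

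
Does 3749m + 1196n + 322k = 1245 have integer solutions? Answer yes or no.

no

gcd(3749, 1196) = 23  (3749 = 3×1196 + 161, 1196 = 7×161 + 69, 161 = 2×69 + 23, 69 = 3×23).
gcd(23, 322) = 23.
23 does not divide 1245 (remainder 3), so no integer solutions.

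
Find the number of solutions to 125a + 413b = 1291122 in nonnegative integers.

25

gcd(413, 125) = 1.
By Bézout, 125×(76) + 413×(-23) = 1.
One solution: (189, 3069).
General: a = 189 + 413t, b = 3069 - 125t.
a ≥ 0 ⇒ t ≥ 0; b ≥ 0 ⇒ t ≤ 24. So t ∈ [0, 24]: 25 solutions.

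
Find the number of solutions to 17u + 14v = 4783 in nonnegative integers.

gcd(17, 14):
  17 = 1*14 + 3
  14 = 4*3 + 2
  3 = 1*2 + 1
  2 = 2*1
so gcd(17, 14) = 1.
Back-substitute for Bézout coefficients:
  1 = 3 - 1*2
  ... = 17*(5) + 14*(-6)
Scale by 4783: one solution is (23915, -28698). Reduce u mod 14: (3, 338).
General: u = 3 + 14t, v = 338 - 17t.
u ≥ 0 ⇒ t ≥ 0; v ≥ 0 ⇒ t ≤ 19. So t ∈ [0, 19]: 20 solutions.

20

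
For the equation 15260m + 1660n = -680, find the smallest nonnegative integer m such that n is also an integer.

29

gcd(15260, 1660):
  15260 = 9×1660 + 320
  1660 = 5×320 + 60
  320 = 5×60 + 20
  60 = 3×20
so gcd(15260, 1660) = 20.
20 divides -680, so solutions exist.
Back-substitute for Bézout coefficients:
  20 = 320 - 5×60
  ... = 15260×(26) + 1660×(-239)
Scale by -680/20 = -34: (m₀, n₀) = (-884, 8126).
General solution: m = -884 + 83t, n = 8126 - 763t for integer t.
m ≥ 0: smallest is -884 mod 83 = 29 (at t = 11), with n = -267.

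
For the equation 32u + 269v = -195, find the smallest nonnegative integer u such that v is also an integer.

gcd(269, 32) = 1  (269 = 8*32 + 13, 32 = 2*13 + 6, 13 = 2*6 + 1, 6 = 6*1).
1 divides -195, so solutions exist.
Back-substituting, 32*(-42) + 269*(5) = 1.
Scale by -195/1 = -195: (u₀, v₀) = (8190, -975).
General solution: u = 8190 + 269t, v = -975 - 32t for integer t.
u ≥ 0: smallest is 8190 mod 269 = 120 (at t = -30), with v = -15.

120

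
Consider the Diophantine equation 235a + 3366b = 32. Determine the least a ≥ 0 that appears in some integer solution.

gcd(3366, 235):
  3366 = 14·235 + 76
  235 = 3·76 + 7
  76 = 10·7 + 6
  7 = 1·6 + 1
  6 = 6·1
so gcd(3366, 235) = 1.
1 divides 32, so solutions exist.
Back-substitute for Bézout coefficients:
  1 = 7 - 1·6
  ... = 235·(487) + 3366·(-34)
Scale by 32/1 = 32: (a₀, b₀) = (15584, -1088).
General solution: a = 15584 + 3366t, b = -1088 - 235t for integer t.
a ≥ 0: smallest is 15584 mod 3366 = 2120 (at t = -4), with b = -148.

2120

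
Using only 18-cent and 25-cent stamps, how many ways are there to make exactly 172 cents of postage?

Need nonnegative integers with 18j + 25k = 172.
gcd(18, 25) = 1, and 18·(7) + 25·(-5) = 1.
So (j₀, k₀) = (1204, -860); general j = 1204 + 25t, k = -860 - 18t.
j ≥ 0 ⇒ t ≥ -48; k ≥ 0 ⇒ t ≤ -48. That's 1 value of t.

1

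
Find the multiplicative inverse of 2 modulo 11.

6

gcd(11, 2) = 1  (11 = 5*2 + 1, 2 = 2*1).
Back-substituting, 2*(-5) + 11*(1) = 1.
So 2*-5 ≡ 1 (mod 11), and -5 mod 11 = 6.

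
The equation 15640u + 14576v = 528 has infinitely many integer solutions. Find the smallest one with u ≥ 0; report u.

gcd(15640, 14576):
  15640 = 1·14576 + 1064
  14576 = 13·1064 + 744
  1064 = 1·744 + 320
  744 = 2·320 + 104
  320 = 3·104 + 8
  104 = 13·8
so gcd(15640, 14576) = 8.
8 divides 528, so solutions exist.
Back-substitute for Bézout coefficients:
  8 = 320 - 3·104
  ... = 15640·(137) + 14576·(-147)
Scale by 528/8 = 66: (u₀, v₀) = (9042, -9702).
General solution: u = 9042 + 1822t, v = -9702 - 1955t for integer t.
u ≥ 0: smallest is 9042 mod 1822 = 1754 (at t = -4), with v = -1882.

1754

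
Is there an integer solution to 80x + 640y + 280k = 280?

gcd(640, 80) = 80  (640 = 8*80).
gcd(80, 280) = 40.
40 divides 280, so integer solutions exist.

yes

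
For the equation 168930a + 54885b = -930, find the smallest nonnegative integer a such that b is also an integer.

gcd(168930, 54885):
  168930 = 3×54885 + 4275
  54885 = 12×4275 + 3585
  4275 = 1×3585 + 690
  3585 = 5×690 + 135
  690 = 5×135 + 15
  135 = 9×15
so gcd(168930, 54885) = 15.
15 divides -930, so solutions exist.
Back-substitute for Bézout coefficients:
  15 = 690 - 5×135
  ... = 168930×(398) + 54885×(-1225)
Scale by -930/15 = -62: (a₀, b₀) = (-24676, 75950).
General solution: a = -24676 + 3659t, b = 75950 - 11262t for integer t.
a ≥ 0: smallest is -24676 mod 3659 = 937 (at t = 7), with b = -2884.

937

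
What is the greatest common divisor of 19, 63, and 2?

1

gcd(63, 19) = 1.
gcd(1, 2) = 1.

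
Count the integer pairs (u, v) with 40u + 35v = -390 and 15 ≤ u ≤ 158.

gcd(40, 35) = 5.
By Bézout, 40*(1) + 35*(-1) = 5.
Particular solution: (6, -18).
General solution: u = 6 + 7t, v = -18 - 8t for integer t.
15 ≤ 6 + 7t ≤ 158 gives t ∈ [2, 21], which is 20 values.

20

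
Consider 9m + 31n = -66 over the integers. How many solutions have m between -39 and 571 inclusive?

20

gcd(31, 9) = 1.
By Bézout, 9*(7) + 31*(-2) = 1.
Particular solution: (3, -3).
General solution: m = 3 + 31t, n = -3 - 9t for integer t.
-39 ≤ 3 + 31t ≤ 571 gives t ∈ [-1, 18], which is 20 values.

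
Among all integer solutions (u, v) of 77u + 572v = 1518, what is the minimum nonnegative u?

gcd(572, 77) = 11  (572 = 7×77 + 33, 77 = 2×33 + 11, 33 = 3×11).
11 divides 1518, so solutions exist.
Back-substituting, 77×(15) + 572×(-2) = 11.
Scale by 1518/11 = 138: (u₀, v₀) = (2070, -276).
General solution: u = 2070 + 52t, v = -276 - 7t for integer t.
u ≥ 0: smallest is 2070 mod 52 = 42 (at t = -39), with v = -3.

42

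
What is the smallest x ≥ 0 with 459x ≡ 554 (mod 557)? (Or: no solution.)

324

gcd(557, 459) = 1  (557 = 1*459 + 98, 459 = 4*98 + 67, 98 = 1*67 + 31, 67 = 2*31 + 5, 31 = 6*5 + 1, 5 = 5*1).
1 divides 554, so solutions exist.
Back-substituting, 459*(-108) + 557*(89) = 1.
So 459*(-108) ≡ 1 (mod 557); multiply by 554: x ≡ -59832 (mod 557).
Smallest nonnegative: x = -59832 mod 557 = 324.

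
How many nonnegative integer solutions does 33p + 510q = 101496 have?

gcd(510, 33) = 3  (510 = 15*33 + 15, 33 = 2*15 + 3, 15 = 5*3).
Back-substituting, 33*(31) + 510*(-2) = 3.
Scale by 33832: one solution is (1048792, -67664). Reduce p mod 170: (62, 195).
General: p = 62 + 170t, q = 195 - 11t.
p ≥ 0 ⇒ t ≥ 0; q ≥ 0 ⇒ t ≤ 17. So t ∈ [0, 17]: 18 solutions.

18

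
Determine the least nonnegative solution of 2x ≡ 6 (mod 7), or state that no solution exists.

gcd(7, 2) = 1  (7 = 3·2 + 1, 2 = 2·1).
1 divides 6, so solutions exist.
Back-substituting, 2·(-3) + 7·(1) = 1.
So 2·(-3) ≡ 1 (mod 7); multiply by 6: x ≡ -18 (mod 7).
Smallest nonnegative: x = -18 mod 7 = 3.

3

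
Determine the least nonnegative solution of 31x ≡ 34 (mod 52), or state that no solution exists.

gcd(52, 31):
  52 = 1*31 + 21
  31 = 1*21 + 10
  21 = 2*10 + 1
  10 = 10*1
so gcd(52, 31) = 1.
1 divides 34, so solutions exist.
Back-substitute for Bézout coefficients:
  1 = 21 - 2*10
  ... = 31*(-5) + 52*(3)
So 31*(-5) ≡ 1 (mod 52); multiply by 34: x ≡ -170 (mod 52).
Smallest nonnegative: x = -170 mod 52 = 38.

38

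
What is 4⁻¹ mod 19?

5

gcd(19, 4):
  19 = 4×4 + 3
  4 = 1×3 + 1
  3 = 3×1
so gcd(19, 4) = 1.
Back-substitute for Bézout coefficients:
  1 = 4 - 1×3
  ... = 4×(5) + 19×(-1)
So 4×5 ≡ 1 (mod 19), and 5 mod 19 = 5.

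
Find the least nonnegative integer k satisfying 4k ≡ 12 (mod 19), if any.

3

gcd(19, 4) = 1.
1 divides 12, so solutions exist.
By Bézout, 4*(5) + 19*(-1) = 1.
So 4*(5) ≡ 1 (mod 19); multiply by 12: k ≡ 60 (mod 19).
Smallest nonnegative: k = 60 mod 19 = 3.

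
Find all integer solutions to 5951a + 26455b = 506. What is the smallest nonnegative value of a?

1556

gcd(26455, 5951) = 11  (26455 = 4*5951 + 2651, 5951 = 2*2651 + 649, 2651 = 4*649 + 55, 649 = 11*55 + 44, 55 = 1*44 + 11, 44 = 4*11).
11 divides 506, so solutions exist.
Back-substituting, 5951*(-489) + 26455*(110) = 11.
Scale by 506/11 = 46: (a₀, b₀) = (-22494, 5060).
General solution: a = -22494 + 2405t, b = 5060 - 541t for integer t.
a ≥ 0: smallest is -22494 mod 2405 = 1556 (at t = 10), with b = -350.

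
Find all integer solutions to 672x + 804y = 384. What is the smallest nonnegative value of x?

gcd(804, 672):
  804 = 1×672 + 132
  672 = 5×132 + 12
  132 = 11×12
so gcd(804, 672) = 12.
12 divides 384, so solutions exist.
Back-substitute for Bézout coefficients:
  12 = 672 - 5×132
  ... = 672×(6) + 804×(-5)
Scale by 384/12 = 32: (x₀, y₀) = (192, -160).
General solution: x = 192 + 67t, y = -160 - 56t for integer t.
x ≥ 0: smallest is 192 mod 67 = 58 (at t = -2), with y = -48.

58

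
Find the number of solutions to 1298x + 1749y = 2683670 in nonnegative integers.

gcd(1749, 1298) = 11  (1749 = 1×1298 + 451, 1298 = 2×451 + 396, 451 = 1×396 + 55, 396 = 7×55 + 11, 55 = 5×11).
Back-substituting, 1298×(31) + 1749×(-23) = 11.
Scale by 243970: one solution is (7563070, -5611310). Reduce x mod 159: (76, 1478).
General: x = 76 + 159t, y = 1478 - 118t.
x ≥ 0 ⇒ t ≥ 0; y ≥ 0 ⇒ t ≤ 12. So t ∈ [0, 12]: 13 solutions.

13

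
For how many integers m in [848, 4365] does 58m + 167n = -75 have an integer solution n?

gcd(167, 58) = 1  (167 = 2*58 + 51, 58 = 1*51 + 7, 51 = 7*7 + 2, 7 = 3*2 + 1, 2 = 2*1).
Back-substituting, 58*(72) + 167*(-25) = 1.
Scale by -75: particular solution (-5400, 1875); reduce m mod 167: (111, -39).
General solution: m = 111 + 167t, n = -39 - 58t for integer t.
848 ≤ 111 + 167t ≤ 4365 gives t ∈ [5, 25], which is 21 values.

21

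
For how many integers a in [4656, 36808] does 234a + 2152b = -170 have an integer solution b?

30

gcd(2152, 234):
  2152 = 9×234 + 46
  234 = 5×46 + 4
  46 = 11×4 + 2
  4 = 2×2
so gcd(2152, 234) = 2.
Back-substitute for Bézout coefficients:
  2 = 46 - 11×4
  ... = 234×(-515) + 2152×(56)
Scale by -85: particular solution (43775, -4760); reduce a mod 1076: (735, -80).
General solution: a = 735 + 1076t, b = -80 - 117t for integer t.
4656 ≤ 735 + 1076t ≤ 36808 gives t ∈ [4, 33], which is 30 values.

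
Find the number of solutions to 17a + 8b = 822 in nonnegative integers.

6

gcd(17, 8) = 1  (17 = 2*8 + 1, 8 = 8*1).
Back-substituting, 17*(1) + 8*(-2) = 1.
Scale by 822: one solution is (822, -1644). Reduce a mod 8: (6, 90).
General: a = 6 + 8t, b = 90 - 17t.
a ≥ 0 ⇒ t ≥ 0; b ≥ 0 ⇒ t ≤ 5. So t ∈ [0, 5]: 6 solutions.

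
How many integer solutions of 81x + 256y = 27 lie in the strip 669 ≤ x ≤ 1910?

gcd(256, 81):
  256 = 3·81 + 13
  81 = 6·13 + 3
  13 = 4·3 + 1
  3 = 3·1
so gcd(256, 81) = 1.
Back-substitute for Bézout coefficients:
  1 = 13 - 4·3
  ... = 81·(-79) + 256·(25)
Scale by 27: particular solution (-2133, 675); reduce x mod 256: (171, -54).
General solution: x = 171 + 256t, y = -54 - 81t for integer t.
669 ≤ 171 + 256t ≤ 1910 gives t ∈ [2, 6], which is 5 values.

5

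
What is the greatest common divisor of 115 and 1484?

gcd(1484, 115):
  1484 = 12*115 + 104
  115 = 1*104 + 11
  104 = 9*11 + 5
  11 = 2*5 + 1
  5 = 5*1
so gcd(1484, 115) = 1.

1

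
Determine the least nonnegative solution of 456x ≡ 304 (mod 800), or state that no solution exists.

34

gcd(800, 456):
  800 = 1×456 + 344
  456 = 1×344 + 112
  344 = 3×112 + 8
  112 = 14×8
so gcd(800, 456) = 8.
8 divides 304, so solutions exist.
Back-substitute for Bézout coefficients:
  8 = 344 - 3×112
  ... = 456×(-7) + 800×(4)
So 456×(-7) ≡ 8 (mod 800); multiply by 38: x ≡ -266 (mod 100).
Smallest nonnegative: x = -266 mod 100 = 34.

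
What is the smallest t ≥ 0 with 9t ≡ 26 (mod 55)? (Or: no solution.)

gcd(55, 9):
  55 = 6·9 + 1
  9 = 9·1
so gcd(55, 9) = 1.
1 divides 26, so solutions exist.
Back-substitute for Bézout coefficients:
  1 = 55 - 6·9
  ... = 9·(-6) + 55·(1)
So 9·(-6) ≡ 1 (mod 55); multiply by 26: t ≡ -156 (mod 55).
Smallest nonnegative: t = -156 mod 55 = 9.

9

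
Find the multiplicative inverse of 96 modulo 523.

158

gcd(523, 96) = 1  (523 = 5*96 + 43, 96 = 2*43 + 10, 43 = 4*10 + 3, 10 = 3*3 + 1, 3 = 3*1).
Back-substituting, 96*(158) + 523*(-29) = 1.
So 96*158 ≡ 1 (mod 523), and 158 mod 523 = 158.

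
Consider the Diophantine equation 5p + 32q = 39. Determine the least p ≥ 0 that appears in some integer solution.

27

gcd(32, 5) = 1.
1 divides 39, so solutions exist.
By Bézout, 5*(13) + 32*(-2) = 1.
Scale by 39/1 = 39: (p₀, q₀) = (507, -78).
General solution: p = 507 + 32t, q = -78 - 5t for integer t.
p ≥ 0: smallest is 507 mod 32 = 27 (at t = -15), with q = -3.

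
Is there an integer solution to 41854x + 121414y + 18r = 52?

yes

gcd(121414, 41854) = 34.
gcd(34, 18) = 2.
2 divides 52, so integer solutions exist.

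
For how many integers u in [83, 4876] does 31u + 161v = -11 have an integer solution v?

gcd(161, 31):
  161 = 5·31 + 6
  31 = 5·6 + 1
  6 = 6·1
so gcd(161, 31) = 1.
Back-substitute for Bézout coefficients:
  1 = 31 - 5·6
  ... = 31·(26) + 161·(-5)
Scale by -11: particular solution (-286, 55); reduce u mod 161: (36, -7).
General solution: u = 36 + 161t, v = -7 - 31t for integer t.
83 ≤ 36 + 161t ≤ 4876 gives t ∈ [1, 30], which is 30 values.

30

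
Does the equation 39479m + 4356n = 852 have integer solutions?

no

gcd(39479, 4356) = 11  (39479 = 9×4356 + 275, 4356 = 15×275 + 231, 275 = 1×231 + 44, 231 = 5×44 + 11, 44 = 4×11).
11 does not divide 852 (remainder 5), so no integer solutions.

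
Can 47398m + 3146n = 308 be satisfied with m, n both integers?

no

gcd(47398, 3146) = 26.
26 does not divide 308 (remainder 22), so no integer solutions.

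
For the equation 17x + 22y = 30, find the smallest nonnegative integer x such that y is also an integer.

16

gcd(22, 17) = 1  (22 = 1*17 + 5, 17 = 3*5 + 2, 5 = 2*2 + 1, 2 = 2*1).
1 divides 30, so solutions exist.
Back-substituting, 17*(-9) + 22*(7) = 1.
Scale by 30/1 = 30: (x₀, y₀) = (-270, 210).
General solution: x = -270 + 22t, y = 210 - 17t for integer t.
x ≥ 0: smallest is -270 mod 22 = 16 (at t = 13), with y = -11.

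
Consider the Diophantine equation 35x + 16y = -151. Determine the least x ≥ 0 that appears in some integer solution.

gcd(35, 16) = 1  (35 = 2×16 + 3, 16 = 5×3 + 1, 3 = 3×1).
1 divides -151, so solutions exist.
Back-substituting, 35×(-5) + 16×(11) = 1.
Scale by -151/1 = -151: (x₀, y₀) = (755, -1661).
General solution: x = 755 + 16t, y = -1661 - 35t for integer t.
x ≥ 0: smallest is 755 mod 16 = 3 (at t = -47), with y = -16.

3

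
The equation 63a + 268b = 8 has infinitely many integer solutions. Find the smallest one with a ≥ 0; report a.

gcd(268, 63) = 1  (268 = 4·63 + 16, 63 = 3·16 + 15, 16 = 1·15 + 1, 15 = 15·1).
1 divides 8, so solutions exist.
Back-substituting, 63·(-17) + 268·(4) = 1.
Scale by 8/1 = 8: (a₀, b₀) = (-136, 32).
General solution: a = -136 + 268t, b = 32 - 63t for integer t.
a ≥ 0: smallest is -136 mod 268 = 132 (at t = 1), with b = -31.

132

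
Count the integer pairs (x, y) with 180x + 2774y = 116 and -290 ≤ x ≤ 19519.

15

gcd(2774, 180) = 2.
By Bézout, 180*(262) + 2774*(-17) = 2.
Particular solution: (1326, -86).
General solution: x = 1326 + 1387t, y = -86 - 90t for integer t.
-290 ≤ 1326 + 1387t ≤ 19519 gives t ∈ [-1, 13], which is 15 values.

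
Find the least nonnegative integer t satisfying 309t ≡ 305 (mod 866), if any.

gcd(866, 309):
  866 = 2·309 + 248
  309 = 1·248 + 61
  248 = 4·61 + 4
  61 = 15·4 + 1
  4 = 4·1
so gcd(866, 309) = 1.
1 divides 305, so solutions exist.
Back-substitute for Bézout coefficients:
  1 = 61 - 15·4
  ... = 309·(213) + 866·(-76)
So 309·(213) ≡ 1 (mod 866); multiply by 305: t ≡ 64965 (mod 866).
Smallest nonnegative: t = 64965 mod 866 = 15.

15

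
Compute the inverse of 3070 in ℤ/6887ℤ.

756

gcd(6887, 3070):
  6887 = 2×3070 + 747
  3070 = 4×747 + 82
  747 = 9×82 + 9
  82 = 9×9 + 1
  9 = 9×1
so gcd(6887, 3070) = 1.
Back-substitute for Bézout coefficients:
  1 = 82 - 9×9
  ... = 3070×(756) + 6887×(-337)
So 3070×756 ≡ 1 (mod 6887), and 756 mod 6887 = 756.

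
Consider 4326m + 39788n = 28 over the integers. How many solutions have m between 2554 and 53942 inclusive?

gcd(39788, 4326) = 14.
By Bézout, 4326*(-699) + 39788*(76) = 14.
Particular solution: (1444, -157).
General solution: m = 1444 + 2842t, n = -157 - 309t for integer t.
2554 ≤ 1444 + 2842t ≤ 53942 gives t ∈ [1, 18], which is 18 values.

18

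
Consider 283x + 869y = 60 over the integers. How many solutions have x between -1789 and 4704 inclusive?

gcd(869, 283):
  869 = 3*283 + 20
  283 = 14*20 + 3
  20 = 6*3 + 2
  3 = 1*2 + 1
  2 = 2*1
so gcd(869, 283) = 1.
Back-substitute for Bézout coefficients:
  1 = 3 - 1*2
  ... = 283*(304) + 869*(-99)
Scale by 60: particular solution (18240, -5940); reduce x mod 869: (860, -280).
General solution: x = 860 + 869t, y = -280 - 283t for integer t.
-1789 ≤ 860 + 869t ≤ 4704 gives t ∈ [-3, 4], which is 8 values.

8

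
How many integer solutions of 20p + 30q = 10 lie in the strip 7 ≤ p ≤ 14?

3

gcd(30, 20) = 10  (30 = 1×20 + 10, 20 = 2×10).
Back-substituting, 20×(-1) + 30×(1) = 10.
Scale by 1: particular solution (-1, 1); reduce p mod 3: (2, -1).
General solution: p = 2 + 3t, q = -1 - 2t for integer t.
7 ≤ 2 + 3t ≤ 14 gives t ∈ [2, 4], which is 3 values.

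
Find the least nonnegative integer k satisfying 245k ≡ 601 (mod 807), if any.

gcd(807, 245) = 1.
1 divides 601, so solutions exist.
By Bézout, 245*(56) + 807*(-17) = 1.
So 245*(56) ≡ 1 (mod 807); multiply by 601: k ≡ 33656 (mod 807).
Smallest nonnegative: k = 33656 mod 807 = 569.

569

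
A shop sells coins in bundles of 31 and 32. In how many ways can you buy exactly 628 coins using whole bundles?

1

Need nonnegative integers with 31j + 32k = 628.
gcd(31, 32) = 1, and 31·(-1) + 32·(1) = 1.
So (j₀, k₀) = (-628, 628); general j = -628 + 32t, k = 628 - 31t.
j ≥ 0 ⇒ t ≥ 20; k ≥ 0 ⇒ t ≤ 20. That's 1 value of t.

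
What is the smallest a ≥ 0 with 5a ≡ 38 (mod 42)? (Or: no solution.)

gcd(42, 5):
  42 = 8·5 + 2
  5 = 2·2 + 1
  2 = 2·1
so gcd(42, 5) = 1.
1 divides 38, so solutions exist.
Back-substitute for Bézout coefficients:
  1 = 5 - 2·2
  ... = 5·(17) + 42·(-2)
So 5·(17) ≡ 1 (mod 42); multiply by 38: a ≡ 646 (mod 42).
Smallest nonnegative: a = 646 mod 42 = 16.

16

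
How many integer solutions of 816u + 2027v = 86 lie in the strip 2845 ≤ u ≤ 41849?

gcd(2027, 816):
  2027 = 2*816 + 395
  816 = 2*395 + 26
  395 = 15*26 + 5
  26 = 5*5 + 1
  5 = 5*1
so gcd(2027, 816) = 1.
Back-substitute for Bézout coefficients:
  1 = 26 - 5*5
  ... = 816*(390) + 2027*(-157)
Scale by 86: particular solution (33540, -13502); reduce u mod 2027: (1108, -446).
General solution: u = 1108 + 2027t, v = -446 - 816t for integer t.
2845 ≤ 1108 + 2027t ≤ 41849 gives t ∈ [1, 20], which is 20 values.

20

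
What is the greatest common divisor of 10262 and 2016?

14

gcd(10262, 2016) = 14  (10262 = 5*2016 + 182, 2016 = 11*182 + 14, 182 = 13*14).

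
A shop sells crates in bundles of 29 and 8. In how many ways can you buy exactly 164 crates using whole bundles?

Need nonnegative integers with 29j + 8k = 164.
gcd(29, 8) = 1, and 29·(-3) + 8·(11) = 1.
So (j₀, k₀) = (-492, 1804); general j = -492 + 8t, k = 1804 - 29t.
j ≥ 0 ⇒ t ≥ 62; k ≥ 0 ⇒ t ≤ 62. That's 1 value of t.

1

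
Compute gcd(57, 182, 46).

gcd(182, 57):
  182 = 3*57 + 11
  57 = 5*11 + 2
  11 = 5*2 + 1
  2 = 2*1
so gcd(182, 57) = 1.
gcd(1, 46) = 1.

1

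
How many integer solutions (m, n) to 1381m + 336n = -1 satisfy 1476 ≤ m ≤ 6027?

gcd(1381, 336) = 1.
By Bézout, 1381·(109) + 336·(-448) = 1.
Particular solution: (227, -933).
General solution: m = 227 + 336t, n = -933 - 1381t for integer t.
1476 ≤ 227 + 336t ≤ 6027 gives t ∈ [4, 17], which is 14 values.

14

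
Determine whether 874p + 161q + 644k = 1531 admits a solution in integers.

gcd(874, 161) = 23.
gcd(23, 644) = 23.
23 does not divide 1531 (remainder 13), so no integer solutions.

no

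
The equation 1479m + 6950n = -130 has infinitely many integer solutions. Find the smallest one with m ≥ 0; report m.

6480

gcd(6950, 1479):
  6950 = 4*1479 + 1034
  1479 = 1*1034 + 445
  1034 = 2*445 + 144
  445 = 3*144 + 13
  144 = 11*13 + 1
  13 = 13*1
so gcd(6950, 1479) = 1.
1 divides -130, so solutions exist.
Back-substitute for Bézout coefficients:
  1 = 144 - 11*13
  ... = 1479*(-531) + 6950*(113)
Scale by -130/1 = -130: (m₀, n₀) = (69030, -14690).
General solution: m = 69030 + 6950t, n = -14690 - 1479t for integer t.
m ≥ 0: smallest is 69030 mod 6950 = 6480 (at t = -9), with n = -1379.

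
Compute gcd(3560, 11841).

1

gcd(11841, 3560):
  11841 = 3*3560 + 1161
  3560 = 3*1161 + 77
  1161 = 15*77 + 6
  77 = 12*6 + 5
  6 = 1*5 + 1
  5 = 5*1
so gcd(11841, 3560) = 1.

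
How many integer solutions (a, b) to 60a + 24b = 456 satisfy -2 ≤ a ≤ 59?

gcd(60, 24) = 12  (60 = 2×24 + 12, 24 = 2×12).
Back-substituting, 60×(1) + 24×(-2) = 12.
Scale by 38: particular solution (38, -76); reduce a mod 2: (0, 19).
General solution: a = 0 + 2t, b = 19 - 5t for integer t.
-2 ≤ 0 + 2t ≤ 59 gives t ∈ [-1, 29], which is 31 values.

31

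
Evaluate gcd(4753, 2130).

1

gcd(4753, 2130) = 1  (4753 = 2*2130 + 493, 2130 = 4*493 + 158, 493 = 3*158 + 19, 158 = 8*19 + 6, 19 = 3*6 + 1, 6 = 6*1).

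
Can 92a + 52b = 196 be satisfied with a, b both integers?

yes

gcd(92, 52) = 4  (92 = 1*52 + 40, 52 = 1*40 + 12, 40 = 3*12 + 4, 12 = 3*4).
4 divides 196, so integer solutions exist.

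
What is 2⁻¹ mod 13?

gcd(13, 2) = 1.
By Bézout, 2·(-6) + 13·(1) = 1.
So 2·-6 ≡ 1 (mod 13), and -6 mod 13 = 7.

7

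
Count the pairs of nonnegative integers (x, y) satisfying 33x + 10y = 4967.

gcd(33, 10):
  33 = 3·10 + 3
  10 = 3·3 + 1
  3 = 3·1
so gcd(33, 10) = 1.
Back-substitute for Bézout coefficients:
  1 = 10 - 3·3
  ... = 33·(-3) + 10·(10)
Scale by 4967: one solution is (-14901, 49670). Reduce x mod 10: (9, 467).
General: x = 9 + 10t, y = 467 - 33t.
x ≥ 0 ⇒ t ≥ 0; y ≥ 0 ⇒ t ≤ 14. So t ∈ [0, 14]: 15 solutions.

15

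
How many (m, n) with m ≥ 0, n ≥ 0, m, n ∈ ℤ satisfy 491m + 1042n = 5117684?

gcd(1042, 491):
  1042 = 2×491 + 60
  491 = 8×60 + 11
  60 = 5×11 + 5
  11 = 2×5 + 1
  5 = 5×1
so gcd(1042, 491) = 1.
Back-substitute for Bézout coefficients:
  1 = 11 - 2×5
  ... = 491×(191) + 1042×(-90)
Scale by 5117684: one solution is (977477644, -460591560). Reduce m mod 1042: (368, 4738).
General: m = 368 + 1042t, n = 4738 - 491t.
m ≥ 0 ⇒ t ≥ 0; n ≥ 0 ⇒ t ≤ 9. So t ∈ [0, 9]: 10 solutions.

10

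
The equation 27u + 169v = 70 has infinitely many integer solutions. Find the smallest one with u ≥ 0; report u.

gcd(169, 27):
  169 = 6*27 + 7
  27 = 3*7 + 6
  7 = 1*6 + 1
  6 = 6*1
so gcd(169, 27) = 1.
1 divides 70, so solutions exist.
Back-substitute for Bézout coefficients:
  1 = 7 - 1*6
  ... = 27*(-25) + 169*(4)
Scale by 70/1 = 70: (u₀, v₀) = (-1750, 280).
General solution: u = -1750 + 169t, v = 280 - 27t for integer t.
u ≥ 0: smallest is -1750 mod 169 = 109 (at t = 11), with v = -17.

109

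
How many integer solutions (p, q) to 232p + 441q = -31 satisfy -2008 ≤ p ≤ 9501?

gcd(441, 232) = 1.
By Bézout, 232·(211) + 441·(-111) = 1.
Particular solution: (74, -39).
General solution: p = 74 + 441t, q = -39 - 232t for integer t.
-2008 ≤ 74 + 441t ≤ 9501 gives t ∈ [-4, 21], which is 26 values.

26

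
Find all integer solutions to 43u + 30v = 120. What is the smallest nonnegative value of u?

0

gcd(43, 30) = 1.
1 divides 120, so solutions exist.
By Bézout, 43*(7) + 30*(-10) = 1.
Scale by 120/1 = 120: (u₀, v₀) = (840, -1200).
General solution: u = 840 + 30t, v = -1200 - 43t for integer t.
u ≥ 0: smallest is 840 mod 30 = 0 (at t = -28), with v = 4.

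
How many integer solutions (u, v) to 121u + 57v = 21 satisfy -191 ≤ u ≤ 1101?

23

gcd(121, 57) = 1.
By Bézout, 121·(-8) + 57·(17) = 1.
Particular solution: (3, -6).
General solution: u = 3 + 57t, v = -6 - 121t for integer t.
-191 ≤ 3 + 57t ≤ 1101 gives t ∈ [-3, 19], which is 23 values.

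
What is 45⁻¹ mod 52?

37

gcd(52, 45) = 1  (52 = 1·45 + 7, 45 = 6·7 + 3, 7 = 2·3 + 1, 3 = 3·1).
Back-substituting, 45·(-15) + 52·(13) = 1.
So 45·-15 ≡ 1 (mod 52), and -15 mod 52 = 37.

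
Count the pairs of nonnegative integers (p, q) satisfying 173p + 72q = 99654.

gcd(173, 72) = 1  (173 = 2*72 + 29, 72 = 2*29 + 14, 29 = 2*14 + 1, 14 = 14*1).
Back-substituting, 173*(5) + 72*(-12) = 1.
Scale by 99654: one solution is (498270, -1195848). Reduce p mod 72: (30, 1312).
General: p = 30 + 72t, q = 1312 - 173t.
p ≥ 0 ⇒ t ≥ 0; q ≥ 0 ⇒ t ≤ 7. So t ∈ [0, 7]: 8 solutions.

8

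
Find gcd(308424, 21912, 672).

24

gcd(308424, 21912) = 24.
gcd(24, 672) = 24.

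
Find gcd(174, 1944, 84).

gcd(1944, 174) = 6.
gcd(6, 84) = 6.

6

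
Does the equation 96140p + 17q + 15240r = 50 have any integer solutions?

yes

gcd(96140, 17) = 1  (96140 = 5655×17 + 5, 17 = 3×5 + 2, 5 = 2×2 + 1, 2 = 2×1).
gcd(1, 15240) = 1.
1 divides 50, so integer solutions exist.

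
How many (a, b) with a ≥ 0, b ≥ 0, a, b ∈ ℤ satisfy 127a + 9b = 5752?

5

gcd(127, 9) = 1.
By Bézout, 127*(1) + 9*(-14) = 1.
One solution: (1, 625).
General: a = 1 + 9t, b = 625 - 127t.
a ≥ 0 ⇒ t ≥ 0; b ≥ 0 ⇒ t ≤ 4. So t ∈ [0, 4]: 5 solutions.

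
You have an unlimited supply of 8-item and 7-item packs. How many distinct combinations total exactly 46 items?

Need nonnegative integers with 8j + 7k = 46.
gcd(8, 7) = 1, and 8·(1) + 7·(-1) = 1.
So (j₀, k₀) = (46, -46); general j = 46 + 7t, k = -46 - 8t.
j ≥ 0 ⇒ t ≥ -6; k ≥ 0 ⇒ t ≤ -6. That's 1 value of t.

1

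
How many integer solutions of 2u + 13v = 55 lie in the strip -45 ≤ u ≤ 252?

23

gcd(13, 2) = 1  (13 = 6*2 + 1, 2 = 2*1).
Back-substituting, 2*(-6) + 13*(1) = 1.
Scale by 55: particular solution (-330, 55); reduce u mod 13: (8, 3).
General solution: u = 8 + 13t, v = 3 - 2t for integer t.
-45 ≤ 8 + 13t ≤ 252 gives t ∈ [-4, 18], which is 23 values.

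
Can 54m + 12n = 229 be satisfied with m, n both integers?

no

gcd(54, 12) = 6.
6 does not divide 229 (remainder 1), so no integer solutions.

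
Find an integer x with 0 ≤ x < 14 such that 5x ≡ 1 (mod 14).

3

gcd(14, 5) = 1  (14 = 2×5 + 4, 5 = 1×4 + 1, 4 = 4×1).
Back-substituting, 5×(3) + 14×(-1) = 1.
So 5×3 ≡ 1 (mod 14), and 3 mod 14 = 3.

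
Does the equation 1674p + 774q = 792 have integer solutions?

gcd(1674, 774) = 18  (1674 = 2·774 + 126, 774 = 6·126 + 18, 126 = 7·18).
18 divides 792, so integer solutions exist.

yes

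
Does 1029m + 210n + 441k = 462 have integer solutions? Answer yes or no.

yes

gcd(1029, 210):
  1029 = 4*210 + 189
  210 = 1*189 + 21
  189 = 9*21
so gcd(1029, 210) = 21.
gcd(21, 441) = 21.
21 divides 462, so integer solutions exist.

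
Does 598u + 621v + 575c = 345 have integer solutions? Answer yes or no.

gcd(621, 598) = 23  (621 = 1·598 + 23, 598 = 26·23).
gcd(23, 575) = 23.
23 divides 345, so integer solutions exist.

yes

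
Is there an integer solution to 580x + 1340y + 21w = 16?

yes

gcd(1340, 580) = 20  (1340 = 2·580 + 180, 580 = 3·180 + 40, 180 = 4·40 + 20, 40 = 2·20).
gcd(20, 21) = 1.
1 divides 16, so integer solutions exist.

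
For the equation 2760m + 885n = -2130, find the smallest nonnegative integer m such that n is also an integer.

5

gcd(2760, 885):
  2760 = 3·885 + 105
  885 = 8·105 + 45
  105 = 2·45 + 15
  45 = 3·15
so gcd(2760, 885) = 15.
15 divides -2130, so solutions exist.
Back-substitute for Bézout coefficients:
  15 = 105 - 2·45
  ... = 2760·(17) + 885·(-53)
Scale by -2130/15 = -142: (m₀, n₀) = (-2414, 7526).
General solution: m = -2414 + 59t, n = 7526 - 184t for integer t.
m ≥ 0: smallest is -2414 mod 59 = 5 (at t = 41), with n = -18.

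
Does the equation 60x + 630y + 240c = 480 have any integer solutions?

yes

gcd(630, 60):
  630 = 10*60 + 30
  60 = 2*30
so gcd(630, 60) = 30.
gcd(30, 240) = 30.
30 divides 480, so integer solutions exist.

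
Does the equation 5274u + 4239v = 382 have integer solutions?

gcd(5274, 4239) = 9  (5274 = 1×4239 + 1035, 4239 = 4×1035 + 99, 1035 = 10×99 + 45, 99 = 2×45 + 9, 45 = 5×9).
9 does not divide 382 (remainder 4), so no integer solutions.

no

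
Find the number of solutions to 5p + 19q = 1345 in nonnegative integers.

15

gcd(19, 5) = 1.
By Bézout, 5·(4) + 19·(-1) = 1.
One solution: (3, 70).
General: p = 3 + 19t, q = 70 - 5t.
p ≥ 0 ⇒ t ≥ 0; q ≥ 0 ⇒ t ≤ 14. So t ∈ [0, 14]: 15 solutions.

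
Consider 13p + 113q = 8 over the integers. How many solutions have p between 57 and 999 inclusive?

gcd(113, 13):
  113 = 8×13 + 9
  13 = 1×9 + 4
  9 = 2×4 + 1
  4 = 4×1
so gcd(113, 13) = 1.
Back-substitute for Bézout coefficients:
  1 = 9 - 2×4
  ... = 13×(-26) + 113×(3)
Scale by 8: particular solution (-208, 24); reduce p mod 113: (18, -2).
General solution: p = 18 + 113t, q = -2 - 13t for integer t.
57 ≤ 18 + 113t ≤ 999 gives t ∈ [1, 8], which is 8 values.

8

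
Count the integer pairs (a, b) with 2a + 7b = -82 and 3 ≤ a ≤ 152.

gcd(7, 2) = 1.
By Bézout, 2·(-3) + 7·(1) = 1.
Particular solution: (1, -12).
General solution: a = 1 + 7t, b = -12 - 2t for integer t.
3 ≤ 1 + 7t ≤ 152 gives t ∈ [1, 21], which is 21 values.

21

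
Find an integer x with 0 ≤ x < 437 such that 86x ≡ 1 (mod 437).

249

gcd(437, 86) = 1.
By Bézout, 86×(-188) + 437×(37) = 1.
So 86×-188 ≡ 1 (mod 437), and -188 mod 437 = 249.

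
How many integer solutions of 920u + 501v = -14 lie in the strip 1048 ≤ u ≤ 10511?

gcd(920, 501) = 1  (920 = 1·501 + 419, 501 = 1·419 + 82, 419 = 5·82 + 9, 82 = 9·9 + 1, 9 = 9·1).
Back-substituting, 920·(-55) + 501·(101) = 1.
Scale by -14: particular solution (770, -1414); reduce u mod 501: (269, -494).
General solution: u = 269 + 501t, v = -494 - 920t for integer t.
1048 ≤ 269 + 501t ≤ 10511 gives t ∈ [2, 20], which is 19 values.

19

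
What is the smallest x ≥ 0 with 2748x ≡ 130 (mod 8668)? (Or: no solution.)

gcd(8668, 2748) = 4  (8668 = 3*2748 + 424, 2748 = 6*424 + 204, 424 = 2*204 + 16, 204 = 12*16 + 12, 16 = 1*12 + 4, 12 = 3*4).
4 does not divide 130, so the congruence has no solution.

no solution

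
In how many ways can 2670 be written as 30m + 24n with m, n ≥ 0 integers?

gcd(30, 24) = 6  (30 = 1×24 + 6, 24 = 4×6).
Back-substituting, 30×(1) + 24×(-1) = 6.
Scale by 445: one solution is (445, -445). Reduce m mod 4: (1, 110).
General: m = 1 + 4t, n = 110 - 5t.
m ≥ 0 ⇒ t ≥ 0; n ≥ 0 ⇒ t ≤ 22. So t ∈ [0, 22]: 23 solutions.

23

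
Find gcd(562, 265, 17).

gcd(562, 265) = 1.
gcd(1, 17) = 1.

1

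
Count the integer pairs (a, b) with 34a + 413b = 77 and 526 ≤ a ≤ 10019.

23

gcd(413, 34) = 1.
By Bézout, 34×(-85) + 413×(7) = 1.
Particular solution: (63, -5).
General solution: a = 63 + 413t, b = -5 - 34t for integer t.
526 ≤ 63 + 413t ≤ 10019 gives t ∈ [2, 24], which is 23 values.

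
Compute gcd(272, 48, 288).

16

gcd(272, 48):
  272 = 5×48 + 32
  48 = 1×32 + 16
  32 = 2×16
so gcd(272, 48) = 16.
gcd(16, 288) = 16.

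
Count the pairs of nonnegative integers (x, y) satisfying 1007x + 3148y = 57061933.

18

gcd(3148, 1007) = 1.
By Bézout, 1007*(347) + 3148*(-111) = 1.
One solution: (2027, 17478).
General: x = 2027 + 3148t, y = 17478 - 1007t.
x ≥ 0 ⇒ t ≥ 0; y ≥ 0 ⇒ t ≤ 17. So t ∈ [0, 17]: 18 solutions.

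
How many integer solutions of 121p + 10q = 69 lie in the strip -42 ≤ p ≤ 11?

gcd(121, 10) = 1  (121 = 12·10 + 1, 10 = 10·1).
Back-substituting, 121·(1) + 10·(-12) = 1.
Scale by 69: particular solution (69, -828); reduce p mod 10: (9, -102).
General solution: p = 9 + 10t, q = -102 - 121t for integer t.
-42 ≤ 9 + 10t ≤ 11 gives t ∈ [-5, 0], which is 6 values.

6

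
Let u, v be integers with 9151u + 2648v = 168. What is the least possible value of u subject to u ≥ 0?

1696

gcd(9151, 2648) = 1.
1 divides 168, so solutions exist.
By Bézout, 9151×(215) + 2648×(-743) = 1.
Scale by 168/1 = 168: (u₀, v₀) = (36120, -124824).
General solution: u = 36120 + 2648t, v = -124824 - 9151t for integer t.
u ≥ 0: smallest is 36120 mod 2648 = 1696 (at t = -13), with v = -5861.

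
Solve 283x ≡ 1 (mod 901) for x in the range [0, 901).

745

gcd(901, 283) = 1  (901 = 3×283 + 52, 283 = 5×52 + 23, 52 = 2×23 + 6, 23 = 3×6 + 5, 6 = 1×5 + 1, 5 = 5×1).
Back-substituting, 283×(-156) + 901×(49) = 1.
So 283×-156 ≡ 1 (mod 901), and -156 mod 901 = 745.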